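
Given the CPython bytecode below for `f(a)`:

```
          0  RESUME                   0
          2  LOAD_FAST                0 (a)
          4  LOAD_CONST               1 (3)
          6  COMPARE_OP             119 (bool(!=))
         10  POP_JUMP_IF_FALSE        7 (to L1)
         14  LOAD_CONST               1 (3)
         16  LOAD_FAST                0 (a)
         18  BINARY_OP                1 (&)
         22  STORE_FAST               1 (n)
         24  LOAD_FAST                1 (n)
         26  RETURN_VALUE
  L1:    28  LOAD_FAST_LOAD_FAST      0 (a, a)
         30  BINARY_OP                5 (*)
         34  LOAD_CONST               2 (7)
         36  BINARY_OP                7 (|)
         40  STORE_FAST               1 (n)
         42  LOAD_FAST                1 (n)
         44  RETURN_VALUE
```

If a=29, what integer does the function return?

LOAD_FAST a → push 29. Stack: [29]
LOAD_CONST → push 3. Stack: [29, 3]
COMPARE_OP bool(!=) → 29 vs 3 = True. Stack: [True]
POP_JUMP_IF_FALSE → pop True; no jump. Stack: []
LOAD_CONST → push 3. Stack: [3]
LOAD_FAST a → push 29. Stack: [3, 29]
BINARY_OP & → 3 & 29 = 1. Stack: [1]
STORE_FAST n → n=1. Stack: []
LOAD_FAST n → push 1. Stack: [1]
RETURN_VALUE → return 1.

1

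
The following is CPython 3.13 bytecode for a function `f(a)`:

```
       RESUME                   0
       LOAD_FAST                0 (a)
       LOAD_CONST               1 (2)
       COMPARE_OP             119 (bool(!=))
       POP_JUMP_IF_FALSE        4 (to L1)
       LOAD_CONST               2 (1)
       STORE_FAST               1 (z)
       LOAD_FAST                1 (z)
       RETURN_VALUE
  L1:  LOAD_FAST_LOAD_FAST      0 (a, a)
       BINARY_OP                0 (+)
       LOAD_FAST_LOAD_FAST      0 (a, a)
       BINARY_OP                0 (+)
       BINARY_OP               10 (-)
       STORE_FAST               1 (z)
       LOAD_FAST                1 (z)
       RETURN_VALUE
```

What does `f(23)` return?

1

LOAD_FAST a → push 23. Stack: [23]
LOAD_CONST → push 2. Stack: [23, 2]
COMPARE_OP bool(!=) → 23 vs 2 = True. Stack: [True]
POP_JUMP_IF_FALSE → pop True; no jump. Stack: []
LOAD_CONST → push 1. Stack: [1]
STORE_FAST z → z=1. Stack: []
LOAD_FAST z → push 1. Stack: [1]
RETURN_VALUE → return 1.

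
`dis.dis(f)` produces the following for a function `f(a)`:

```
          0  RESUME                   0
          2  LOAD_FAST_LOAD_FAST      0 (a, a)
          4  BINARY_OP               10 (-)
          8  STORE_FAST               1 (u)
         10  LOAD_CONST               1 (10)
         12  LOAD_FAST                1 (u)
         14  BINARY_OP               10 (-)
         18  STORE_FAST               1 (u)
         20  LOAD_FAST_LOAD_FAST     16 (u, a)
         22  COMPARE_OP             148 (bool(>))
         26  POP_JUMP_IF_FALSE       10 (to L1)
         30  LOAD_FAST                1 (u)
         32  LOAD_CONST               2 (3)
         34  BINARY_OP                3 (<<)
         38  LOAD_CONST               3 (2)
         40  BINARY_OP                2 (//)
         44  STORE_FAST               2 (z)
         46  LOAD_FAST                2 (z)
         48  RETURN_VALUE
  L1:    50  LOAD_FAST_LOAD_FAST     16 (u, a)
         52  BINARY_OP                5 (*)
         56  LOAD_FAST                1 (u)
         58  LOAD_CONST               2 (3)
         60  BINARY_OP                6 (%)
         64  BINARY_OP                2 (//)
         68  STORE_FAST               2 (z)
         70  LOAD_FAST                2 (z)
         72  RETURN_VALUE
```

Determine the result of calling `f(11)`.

LOAD_FAST_LOAD_FAST a,a → push 11,11. Stack: [11, 11]
BINARY_OP - → 11 - 11 = 0. Stack: [0]
STORE_FAST u → u=0. Stack: []
LOAD_CONST → push 10. Stack: [10]
LOAD_FAST u → push 0. Stack: [10, 0]
BINARY_OP - → 10 - 0 = 10. Stack: [10]
STORE_FAST u → u=10. Stack: []
LOAD_FAST_LOAD_FAST u,a → push 10,11. Stack: [10, 11]
COMPARE_OP bool(>) → 10 vs 11 = False. Stack: [False]
POP_JUMP_IF_FALSE → pop False; jump. Stack: []
LOAD_FAST_LOAD_FAST u,a → push 10,11. Stack: [10, 11]
BINARY_OP * → 10 * 11 = 110. Stack: [110]
LOAD_FAST u → push 10. Stack: [110, 10]
LOAD_CONST → push 3. Stack: [110, 10, 3]
BINARY_OP % → 10 % 3 = 1. Stack: [110, 1]
BINARY_OP // → 110 // 1 = 110. Stack: [110]
STORE_FAST z → z=110. Stack: []
LOAD_FAST z → push 110. Stack: [110]
RETURN_VALUE → return 110.

110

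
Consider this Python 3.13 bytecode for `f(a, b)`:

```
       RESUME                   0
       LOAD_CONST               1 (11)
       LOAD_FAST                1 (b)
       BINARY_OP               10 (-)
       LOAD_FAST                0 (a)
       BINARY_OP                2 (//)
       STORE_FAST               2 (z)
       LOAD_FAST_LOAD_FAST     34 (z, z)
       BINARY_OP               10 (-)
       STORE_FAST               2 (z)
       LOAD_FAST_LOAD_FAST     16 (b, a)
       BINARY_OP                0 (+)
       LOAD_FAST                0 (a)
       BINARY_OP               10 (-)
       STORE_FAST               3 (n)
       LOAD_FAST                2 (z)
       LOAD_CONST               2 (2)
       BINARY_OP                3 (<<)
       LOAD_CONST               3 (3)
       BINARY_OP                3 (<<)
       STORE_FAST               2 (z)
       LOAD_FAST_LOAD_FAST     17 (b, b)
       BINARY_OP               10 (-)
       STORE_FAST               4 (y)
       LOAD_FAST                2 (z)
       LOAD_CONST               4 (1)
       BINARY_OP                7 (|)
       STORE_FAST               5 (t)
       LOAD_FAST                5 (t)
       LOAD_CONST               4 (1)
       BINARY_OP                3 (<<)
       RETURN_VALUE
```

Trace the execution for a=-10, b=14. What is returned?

2

LOAD_CONST → push 11. Stack: [11]
LOAD_FAST b → push 14. Stack: [11, 14]
BINARY_OP - → 11 - 14 = -3. Stack: [-3]
LOAD_FAST a → push -10. Stack: [-3, -10]
BINARY_OP // → -3 // -10 = 0. Stack: [0]
STORE_FAST z → z=0. Stack: []
LOAD_FAST_LOAD_FAST z,z → push 0,0. Stack: [0, 0]
BINARY_OP - → 0 - 0 = 0. Stack: [0]
STORE_FAST z → z=0. Stack: []
LOAD_FAST_LOAD_FAST b,a → push 14,-10. Stack: [14, -10]
BINARY_OP + → 14 + -10 = 4. Stack: [4]
LOAD_FAST a → push -10. Stack: [4, -10]
BINARY_OP - → 4 - -10 = 14. Stack: [14]
STORE_FAST n → n=14. Stack: []
LOAD_FAST z → push 0. Stack: [0]
LOAD_CONST → push 2. Stack: [0, 2]
BINARY_OP << → 0 << 2 = 0. Stack: [0]
LOAD_CONST → push 3. Stack: [0, 3]
BINARY_OP << → 0 << 3 = 0. Stack: [0]
STORE_FAST z → z=0. Stack: []
LOAD_FAST_LOAD_FAST b,b → push 14,14. Stack: [14, 14]
BINARY_OP - → 14 - 14 = 0. Stack: [0]
STORE_FAST y → y=0. Stack: []
LOAD_FAST z → push 0. Stack: [0]
LOAD_CONST → push 1. Stack: [0, 1]
BINARY_OP | → 0 | 1 = 1. Stack: [1]
STORE_FAST t → t=1. Stack: []
LOAD_FAST t → push 1. Stack: [1]
LOAD_CONST → push 1. Stack: [1, 1]
BINARY_OP << → 1 << 1 = 2. Stack: [2]
RETURN_VALUE → return 2.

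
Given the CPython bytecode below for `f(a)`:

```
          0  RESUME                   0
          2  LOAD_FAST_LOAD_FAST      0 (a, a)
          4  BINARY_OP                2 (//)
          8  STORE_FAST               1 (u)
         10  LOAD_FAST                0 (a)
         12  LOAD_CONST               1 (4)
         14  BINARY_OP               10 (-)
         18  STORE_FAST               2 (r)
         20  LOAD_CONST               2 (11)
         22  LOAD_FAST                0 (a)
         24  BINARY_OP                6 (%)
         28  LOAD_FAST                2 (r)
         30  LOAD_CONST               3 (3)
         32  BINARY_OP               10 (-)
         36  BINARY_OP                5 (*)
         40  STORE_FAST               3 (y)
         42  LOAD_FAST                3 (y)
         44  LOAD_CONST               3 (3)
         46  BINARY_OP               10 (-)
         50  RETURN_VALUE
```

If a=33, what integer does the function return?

283

LOAD_FAST_LOAD_FAST a,a → push 33,33. Stack: [33, 33]
BINARY_OP // → 33 // 33 = 1. Stack: [1]
STORE_FAST u → u=1. Stack: []
LOAD_FAST a → push 33. Stack: [33]
LOAD_CONST → push 4. Stack: [33, 4]
BINARY_OP - → 33 - 4 = 29. Stack: [29]
STORE_FAST r → r=29. Stack: []
LOAD_CONST → push 11. Stack: [11]
LOAD_FAST a → push 33. Stack: [11, 33]
BINARY_OP % → 11 % 33 = 11. Stack: [11]
LOAD_FAST r → push 29. Stack: [11, 29]
LOAD_CONST → push 3. Stack: [11, 29, 3]
BINARY_OP - → 29 - 3 = 26. Stack: [11, 26]
BINARY_OP * → 11 * 26 = 286. Stack: [286]
STORE_FAST y → y=286. Stack: []
LOAD_FAST y → push 286. Stack: [286]
LOAD_CONST → push 3. Stack: [286, 3]
BINARY_OP - → 286 - 3 = 283. Stack: [283]
RETURN_VALUE → return 283.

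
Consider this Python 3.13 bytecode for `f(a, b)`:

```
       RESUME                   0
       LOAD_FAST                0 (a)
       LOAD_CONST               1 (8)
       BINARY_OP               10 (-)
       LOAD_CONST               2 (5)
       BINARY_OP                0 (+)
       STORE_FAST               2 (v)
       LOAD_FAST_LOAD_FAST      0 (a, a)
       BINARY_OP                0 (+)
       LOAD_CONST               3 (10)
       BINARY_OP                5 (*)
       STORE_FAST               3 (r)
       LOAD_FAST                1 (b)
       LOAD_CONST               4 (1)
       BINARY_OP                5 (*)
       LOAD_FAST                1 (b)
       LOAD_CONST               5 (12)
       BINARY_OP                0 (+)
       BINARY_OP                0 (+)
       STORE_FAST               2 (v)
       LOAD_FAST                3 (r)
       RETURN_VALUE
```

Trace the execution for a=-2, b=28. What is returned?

-40

LOAD_FAST a → push -2. Stack: [-2]
LOAD_CONST → push 8. Stack: [-2, 8]
BINARY_OP - → -2 - 8 = -10. Stack: [-10]
LOAD_CONST → push 5. Stack: [-10, 5]
BINARY_OP + → -10 + 5 = -5. Stack: [-5]
STORE_FAST v → v=-5. Stack: []
LOAD_FAST_LOAD_FAST a,a → push -2,-2. Stack: [-2, -2]
BINARY_OP + → -2 + -2 = -4. Stack: [-4]
LOAD_CONST → push 10. Stack: [-4, 10]
BINARY_OP * → -4 * 10 = -40. Stack: [-40]
STORE_FAST r → r=-40. Stack: []
LOAD_FAST b → push 28. Stack: [28]
LOAD_CONST → push 1. Stack: [28, 1]
BINARY_OP * → 28 * 1 = 28. Stack: [28]
LOAD_FAST b → push 28. Stack: [28, 28]
LOAD_CONST → push 12. Stack: [28, 28, 12]
BINARY_OP + → 28 + 12 = 40. Stack: [28, 40]
BINARY_OP + → 28 + 40 = 68. Stack: [68]
STORE_FAST v → v=68. Stack: []
LOAD_FAST r → push -40. Stack: [-40]
RETURN_VALUE → return -40.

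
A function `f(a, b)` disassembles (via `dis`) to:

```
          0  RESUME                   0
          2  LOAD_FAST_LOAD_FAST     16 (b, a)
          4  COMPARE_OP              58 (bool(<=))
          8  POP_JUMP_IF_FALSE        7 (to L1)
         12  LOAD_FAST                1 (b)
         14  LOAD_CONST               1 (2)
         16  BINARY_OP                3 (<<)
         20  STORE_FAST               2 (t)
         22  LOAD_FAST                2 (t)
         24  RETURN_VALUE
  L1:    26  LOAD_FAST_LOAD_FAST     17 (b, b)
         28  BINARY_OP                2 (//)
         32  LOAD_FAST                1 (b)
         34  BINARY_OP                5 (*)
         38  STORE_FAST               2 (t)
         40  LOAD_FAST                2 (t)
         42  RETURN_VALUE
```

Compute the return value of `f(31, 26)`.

LOAD_FAST_LOAD_FAST b,a → push 26,31. Stack: [26, 31]
COMPARE_OP bool(<=) → 26 vs 31 = True. Stack: [True]
POP_JUMP_IF_FALSE → pop True; no jump. Stack: []
LOAD_FAST b → push 26. Stack: [26]
LOAD_CONST → push 2. Stack: [26, 2]
BINARY_OP << → 26 << 2 = 104. Stack: [104]
STORE_FAST t → t=104. Stack: []
LOAD_FAST t → push 104. Stack: [104]
RETURN_VALUE → return 104.

104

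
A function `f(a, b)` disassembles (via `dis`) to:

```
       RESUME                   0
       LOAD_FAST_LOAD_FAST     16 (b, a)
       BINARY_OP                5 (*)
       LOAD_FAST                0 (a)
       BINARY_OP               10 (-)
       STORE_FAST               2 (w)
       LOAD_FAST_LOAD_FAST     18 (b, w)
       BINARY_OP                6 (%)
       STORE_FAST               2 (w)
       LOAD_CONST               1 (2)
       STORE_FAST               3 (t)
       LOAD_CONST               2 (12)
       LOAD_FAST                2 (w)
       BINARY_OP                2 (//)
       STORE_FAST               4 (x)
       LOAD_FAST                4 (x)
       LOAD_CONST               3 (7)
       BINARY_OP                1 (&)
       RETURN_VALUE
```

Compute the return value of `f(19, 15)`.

LOAD_FAST_LOAD_FAST b,a → push 15,19. Stack: [15, 19]
BINARY_OP * → 15 * 19 = 285. Stack: [285]
LOAD_FAST a → push 19. Stack: [285, 19]
BINARY_OP - → 285 - 19 = 266. Stack: [266]
STORE_FAST w → w=266. Stack: []
LOAD_FAST_LOAD_FAST b,w → push 15,266. Stack: [15, 266]
BINARY_OP % → 15 % 266 = 15. Stack: [15]
STORE_FAST w → w=15. Stack: []
LOAD_CONST → push 2. Stack: [2]
STORE_FAST t → t=2. Stack: []
LOAD_CONST → push 12. Stack: [12]
LOAD_FAST w → push 15. Stack: [12, 15]
BINARY_OP // → 12 // 15 = 0. Stack: [0]
STORE_FAST x → x=0. Stack: []
LOAD_FAST x → push 0. Stack: [0]
LOAD_CONST → push 7. Stack: [0, 7]
BINARY_OP & → 0 & 7 = 0. Stack: [0]
RETURN_VALUE → return 0.

0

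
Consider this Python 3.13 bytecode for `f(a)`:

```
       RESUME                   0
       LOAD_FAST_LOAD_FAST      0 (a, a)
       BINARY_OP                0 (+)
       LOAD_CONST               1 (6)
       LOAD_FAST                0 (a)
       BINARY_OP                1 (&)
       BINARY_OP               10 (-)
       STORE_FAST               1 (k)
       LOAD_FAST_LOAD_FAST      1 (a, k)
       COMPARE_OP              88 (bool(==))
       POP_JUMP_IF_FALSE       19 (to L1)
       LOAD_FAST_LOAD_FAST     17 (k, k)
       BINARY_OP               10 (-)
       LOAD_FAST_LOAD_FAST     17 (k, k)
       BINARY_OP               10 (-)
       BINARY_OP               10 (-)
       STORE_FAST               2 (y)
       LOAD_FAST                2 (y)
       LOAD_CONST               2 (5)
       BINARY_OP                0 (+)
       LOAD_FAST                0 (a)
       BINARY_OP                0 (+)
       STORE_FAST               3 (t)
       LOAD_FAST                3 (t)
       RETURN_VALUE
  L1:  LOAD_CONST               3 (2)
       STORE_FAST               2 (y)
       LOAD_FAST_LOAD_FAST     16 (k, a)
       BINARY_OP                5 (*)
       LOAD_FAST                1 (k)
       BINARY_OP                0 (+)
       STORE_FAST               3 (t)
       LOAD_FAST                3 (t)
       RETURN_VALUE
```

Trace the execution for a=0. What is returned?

LOAD_FAST_LOAD_FAST a,a → push 0,0. Stack: [0, 0]
BINARY_OP + → 0 + 0 = 0. Stack: [0]
LOAD_CONST → push 6. Stack: [0, 6]
LOAD_FAST a → push 0. Stack: [0, 6, 0]
BINARY_OP & → 6 & 0 = 0. Stack: [0, 0]
BINARY_OP - → 0 - 0 = 0. Stack: [0]
STORE_FAST k → k=0. Stack: []
LOAD_FAST_LOAD_FAST a,k → push 0,0. Stack: [0, 0]
COMPARE_OP bool(==) → 0 vs 0 = True. Stack: [True]
POP_JUMP_IF_FALSE → pop True; no jump. Stack: []
LOAD_FAST_LOAD_FAST k,k → push 0,0. Stack: [0, 0]
BINARY_OP - → 0 - 0 = 0. Stack: [0]
LOAD_FAST_LOAD_FAST k,k → push 0,0. Stack: [0, 0, 0]
BINARY_OP - → 0 - 0 = 0. Stack: [0, 0]
BINARY_OP - → 0 - 0 = 0. Stack: [0]
STORE_FAST y → y=0. Stack: []
LOAD_FAST y → push 0. Stack: [0]
LOAD_CONST → push 5. Stack: [0, 5]
BINARY_OP + → 0 + 5 = 5. Stack: [5]
LOAD_FAST a → push 0. Stack: [5, 0]
BINARY_OP + → 5 + 0 = 5. Stack: [5]
STORE_FAST t → t=5. Stack: []
LOAD_FAST t → push 5. Stack: [5]
RETURN_VALUE → return 5.

5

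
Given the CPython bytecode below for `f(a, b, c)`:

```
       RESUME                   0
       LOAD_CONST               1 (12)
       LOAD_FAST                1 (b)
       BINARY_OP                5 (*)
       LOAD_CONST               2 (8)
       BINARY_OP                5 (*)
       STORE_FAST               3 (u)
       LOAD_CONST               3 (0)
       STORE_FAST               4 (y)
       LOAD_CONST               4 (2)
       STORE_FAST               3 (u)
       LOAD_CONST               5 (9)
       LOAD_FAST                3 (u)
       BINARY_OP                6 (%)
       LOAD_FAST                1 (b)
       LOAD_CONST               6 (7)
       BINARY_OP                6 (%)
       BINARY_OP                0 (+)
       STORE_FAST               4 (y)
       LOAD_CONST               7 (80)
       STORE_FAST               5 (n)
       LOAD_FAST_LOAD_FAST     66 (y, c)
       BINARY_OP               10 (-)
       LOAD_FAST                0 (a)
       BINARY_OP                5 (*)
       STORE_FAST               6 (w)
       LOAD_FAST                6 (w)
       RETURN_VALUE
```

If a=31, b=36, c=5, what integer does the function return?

-93

LOAD_CONST → push 12. Stack: [12]
LOAD_FAST b → push 36. Stack: [12, 36]
BINARY_OP * → 12 * 36 = 432. Stack: [432]
LOAD_CONST → push 8. Stack: [432, 8]
BINARY_OP * → 432 * 8 = 3456. Stack: [3456]
STORE_FAST u → u=3456. Stack: []
LOAD_CONST → push 0. Stack: [0]
STORE_FAST y → y=0. Stack: []
LOAD_CONST → push 2. Stack: [2]
STORE_FAST u → u=2. Stack: []
LOAD_CONST → push 9. Stack: [9]
LOAD_FAST u → push 2. Stack: [9, 2]
BINARY_OP % → 9 % 2 = 1. Stack: [1]
LOAD_FAST b → push 36. Stack: [1, 36]
LOAD_CONST → push 7. Stack: [1, 36, 7]
BINARY_OP % → 36 % 7 = 1. Stack: [1, 1]
BINARY_OP + → 1 + 1 = 2. Stack: [2]
STORE_FAST y → y=2. Stack: []
LOAD_CONST → push 80. Stack: [80]
STORE_FAST n → n=80. Stack: []
LOAD_FAST_LOAD_FAST y,c → push 2,5. Stack: [2, 5]
BINARY_OP - → 2 - 5 = -3. Stack: [-3]
LOAD_FAST a → push 31. Stack: [-3, 31]
BINARY_OP * → -3 * 31 = -93. Stack: [-93]
STORE_FAST w → w=-93. Stack: []
LOAD_FAST w → push -93. Stack: [-93]
RETURN_VALUE → return -93.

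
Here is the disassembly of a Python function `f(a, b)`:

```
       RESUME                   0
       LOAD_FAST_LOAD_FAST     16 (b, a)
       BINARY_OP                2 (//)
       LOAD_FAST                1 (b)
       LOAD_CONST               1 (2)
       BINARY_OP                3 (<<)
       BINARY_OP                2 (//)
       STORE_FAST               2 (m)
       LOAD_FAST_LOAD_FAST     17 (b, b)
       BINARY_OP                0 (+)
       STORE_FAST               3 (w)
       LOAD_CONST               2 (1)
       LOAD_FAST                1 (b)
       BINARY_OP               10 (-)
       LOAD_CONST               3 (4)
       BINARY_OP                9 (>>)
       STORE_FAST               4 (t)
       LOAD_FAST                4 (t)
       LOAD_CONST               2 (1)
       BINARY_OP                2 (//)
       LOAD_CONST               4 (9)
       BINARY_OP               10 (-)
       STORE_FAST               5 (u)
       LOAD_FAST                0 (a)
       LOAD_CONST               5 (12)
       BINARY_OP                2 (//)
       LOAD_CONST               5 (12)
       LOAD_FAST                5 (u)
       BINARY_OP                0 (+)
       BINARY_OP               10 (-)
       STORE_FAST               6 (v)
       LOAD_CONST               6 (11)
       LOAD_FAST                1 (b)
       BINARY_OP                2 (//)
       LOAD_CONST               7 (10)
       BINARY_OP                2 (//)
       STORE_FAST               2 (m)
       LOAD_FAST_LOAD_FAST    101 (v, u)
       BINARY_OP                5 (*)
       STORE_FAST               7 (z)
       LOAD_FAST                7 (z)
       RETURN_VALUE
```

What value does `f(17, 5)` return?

LOAD_FAST_LOAD_FAST b,a → push 5,17. Stack: [5, 17]
BINARY_OP // → 5 // 17 = 0. Stack: [0]
LOAD_FAST b → push 5. Stack: [0, 5]
LOAD_CONST → push 2. Stack: [0, 5, 2]
BINARY_OP << → 5 << 2 = 20. Stack: [0, 20]
BINARY_OP // → 0 // 20 = 0. Stack: [0]
STORE_FAST m → m=0. Stack: []
LOAD_FAST_LOAD_FAST b,b → push 5,5. Stack: [5, 5]
BINARY_OP + → 5 + 5 = 10. Stack: [10]
STORE_FAST w → w=10. Stack: []
LOAD_CONST → push 1. Stack: [1]
LOAD_FAST b → push 5. Stack: [1, 5]
BINARY_OP - → 1 - 5 = -4. Stack: [-4]
LOAD_CONST → push 4. Stack: [-4, 4]
BINARY_OP >> → -4 >> 4 = -1. Stack: [-1]
STORE_FAST t → t=-1. Stack: []
LOAD_FAST t → push -1. Stack: [-1]
LOAD_CONST → push 1. Stack: [-1, 1]
BINARY_OP // → -1 // 1 = -1. Stack: [-1]
LOAD_CONST → push 9. Stack: [-1, 9]
BINARY_OP - → -1 - 9 = -10. Stack: [-10]
STORE_FAST u → u=-10. Stack: []
LOAD_FAST a → push 17. Stack: [17]
LOAD_CONST → push 12. Stack: [17, 12]
BINARY_OP // → 17 // 12 = 1. Stack: [1]
LOAD_CONST → push 12. Stack: [1, 12]
LOAD_FAST u → push -10. Stack: [1, 12, -10]
BINARY_OP + → 12 + -10 = 2. Stack: [1, 2]
BINARY_OP - → 1 - 2 = -1. Stack: [-1]
STORE_FAST v → v=-1. Stack: []
LOAD_CONST → push 11. Stack: [11]
LOAD_FAST b → push 5. Stack: [11, 5]
BINARY_OP // → 11 // 5 = 2. Stack: [2]
LOAD_CONST → push 10. Stack: [2, 10]
BINARY_OP // → 2 // 10 = 0. Stack: [0]
STORE_FAST m → m=0. Stack: []
LOAD_FAST_LOAD_FAST v,u → push -1,-10. Stack: [-1, -10]
BINARY_OP * → -1 * -10 = 10. Stack: [10]
STORE_FAST z → z=10. Stack: []
LOAD_FAST z → push 10. Stack: [10]
RETURN_VALUE → return 10.

10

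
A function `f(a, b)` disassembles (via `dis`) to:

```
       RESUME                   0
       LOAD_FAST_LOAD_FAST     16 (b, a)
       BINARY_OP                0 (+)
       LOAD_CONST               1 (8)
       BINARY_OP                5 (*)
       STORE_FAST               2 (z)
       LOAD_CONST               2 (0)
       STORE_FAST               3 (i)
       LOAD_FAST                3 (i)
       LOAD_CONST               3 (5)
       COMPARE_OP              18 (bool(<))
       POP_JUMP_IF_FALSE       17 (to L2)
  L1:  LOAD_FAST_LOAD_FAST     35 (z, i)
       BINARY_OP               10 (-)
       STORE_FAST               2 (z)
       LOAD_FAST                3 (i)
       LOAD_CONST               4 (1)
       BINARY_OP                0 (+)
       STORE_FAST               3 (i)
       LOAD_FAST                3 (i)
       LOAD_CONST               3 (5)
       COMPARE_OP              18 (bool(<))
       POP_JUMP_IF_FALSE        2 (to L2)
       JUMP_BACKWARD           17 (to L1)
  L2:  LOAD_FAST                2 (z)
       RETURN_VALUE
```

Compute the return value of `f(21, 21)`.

326

LOAD_FAST_LOAD_FAST b,a → push 21,21
BINARY_OP + → 21 + 21 = 42
LOAD_CONST → push 8
BINARY_OP * → 42 * 8 = 336
STORE_FAST z → z=336
LOAD_CONST → push 0
STORE_FAST i → i=0
LOAD_FAST i → push 0
LOAD_CONST → push 5
COMPARE_OP bool(<) → 0 vs 5 = True
POP_JUMP_IF_FALSE → pop True; no jump
LOAD_FAST_LOAD_FAST z,i → push 336,0
BINARY_OP - → 336 - 0 = 336
STORE_FAST z → z=336
LOAD_FAST i → push 0
LOAD_CONST → push 1
BINARY_OP + → 0 + 1 = 1
STORE_FAST i → i=1
LOAD_FAST i → push 1
LOAD_CONST → push 5
COMPARE_OP bool(<) → 1 vs 5 = True
POP_JUMP_IF_FALSE → pop True; no jump
LOAD_FAST_LOAD_FAST z,i → push 336,1
BINARY_OP - → 336 - 1 = 335
STORE_FAST z → z=335
LOAD_FAST i → push 1
LOAD_CONST → push 1
BINARY_OP + → 1 + 1 = 2
STORE_FAST i → i=2
LOAD_FAST i → push 2
LOAD_CONST → push 5
COMPARE_OP bool(<) → 2 vs 5 = True
POP_JUMP_IF_FALSE → pop True; no jump
LOAD_FAST_LOAD_FAST z,i → push 335,2
BINARY_OP - → 335 - 2 = 333
STORE_FAST z → z=333
LOAD_FAST i → push 2
LOAD_CONST → push 1
BINARY_OP + → 2 + 1 = 3
STORE_FAST i → i=3
LOAD_FAST i → push 3
LOAD_CONST → push 5
COMPARE_OP bool(<) → 3 vs 5 = True
POP_JUMP_IF_FALSE → pop True; no jump
LOAD_FAST_LOAD_FAST z,i → push 333,3
BINARY_OP - → 333 - 3 = 330
STORE_FAST z → z=330
LOAD_FAST i → push 3
LOAD_CONST → push 1
BINARY_OP + → 3 + 1 = 4
STORE_FAST i → i=4
LOAD_FAST i → push 4
LOAD_CONST → push 5
COMPARE_OP bool(<) → 4 vs 5 = True
POP_JUMP_IF_FALSE → pop True; no jump
LOAD_FAST_LOAD_FAST z,i → push 330,4
BINARY_OP - → 330 - 4 = 326
STORE_FAST z → z=326
LOAD_FAST i → push 4
LOAD_CONST → push 1
BINARY_OP + → 4 + 1 = 5
STORE_FAST i → i=5
LOAD_FAST i → push 5
LOAD_CONST → push 5
COMPARE_OP bool(<) → 5 vs 5 = False
POP_JUMP_IF_FALSE → pop False; jump
LOAD_FAST z → push 326
RETURN_VALUE → return 326.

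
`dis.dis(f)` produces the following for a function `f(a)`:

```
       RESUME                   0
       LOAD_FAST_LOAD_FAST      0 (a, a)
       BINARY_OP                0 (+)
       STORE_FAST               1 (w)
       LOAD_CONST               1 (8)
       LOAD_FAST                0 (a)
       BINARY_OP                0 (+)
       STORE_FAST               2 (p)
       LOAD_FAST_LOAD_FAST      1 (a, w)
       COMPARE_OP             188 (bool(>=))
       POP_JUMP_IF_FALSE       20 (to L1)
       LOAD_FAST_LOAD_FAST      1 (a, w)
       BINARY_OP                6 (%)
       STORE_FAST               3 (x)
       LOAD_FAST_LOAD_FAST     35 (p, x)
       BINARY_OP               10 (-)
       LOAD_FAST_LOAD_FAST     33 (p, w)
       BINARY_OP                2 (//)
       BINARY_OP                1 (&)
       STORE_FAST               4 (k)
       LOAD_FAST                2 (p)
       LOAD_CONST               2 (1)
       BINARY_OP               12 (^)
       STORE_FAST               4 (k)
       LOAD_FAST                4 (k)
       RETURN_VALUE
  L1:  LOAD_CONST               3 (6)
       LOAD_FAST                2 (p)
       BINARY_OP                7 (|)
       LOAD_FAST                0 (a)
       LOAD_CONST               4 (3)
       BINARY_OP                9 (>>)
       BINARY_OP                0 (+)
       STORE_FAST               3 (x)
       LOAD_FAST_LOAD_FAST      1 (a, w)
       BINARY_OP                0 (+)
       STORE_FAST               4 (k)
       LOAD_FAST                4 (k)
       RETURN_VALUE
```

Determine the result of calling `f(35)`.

105

LOAD_FAST_LOAD_FAST a,a → push 35,35. Stack: [35, 35]
BINARY_OP + → 35 + 35 = 70. Stack: [70]
STORE_FAST w → w=70. Stack: []
LOAD_CONST → push 8. Stack: [8]
LOAD_FAST a → push 35. Stack: [8, 35]
BINARY_OP + → 8 + 35 = 43. Stack: [43]
STORE_FAST p → p=43. Stack: []
LOAD_FAST_LOAD_FAST a,w → push 35,70. Stack: [35, 70]
COMPARE_OP bool(>=) → 35 vs 70 = False. Stack: [False]
POP_JUMP_IF_FALSE → pop False; jump. Stack: []
LOAD_CONST → push 6. Stack: [6]
LOAD_FAST p → push 43. Stack: [6, 43]
BINARY_OP | → 6 | 43 = 47. Stack: [47]
LOAD_FAST a → push 35. Stack: [47, 35]
LOAD_CONST → push 3. Stack: [47, 35, 3]
BINARY_OP >> → 35 >> 3 = 4. Stack: [47, 4]
BINARY_OP + → 47 + 4 = 51. Stack: [51]
STORE_FAST x → x=51. Stack: []
LOAD_FAST_LOAD_FAST a,w → push 35,70. Stack: [35, 70]
BINARY_OP + → 35 + 70 = 105. Stack: [105]
STORE_FAST k → k=105. Stack: []
LOAD_FAST k → push 105. Stack: [105]
RETURN_VALUE → return 105.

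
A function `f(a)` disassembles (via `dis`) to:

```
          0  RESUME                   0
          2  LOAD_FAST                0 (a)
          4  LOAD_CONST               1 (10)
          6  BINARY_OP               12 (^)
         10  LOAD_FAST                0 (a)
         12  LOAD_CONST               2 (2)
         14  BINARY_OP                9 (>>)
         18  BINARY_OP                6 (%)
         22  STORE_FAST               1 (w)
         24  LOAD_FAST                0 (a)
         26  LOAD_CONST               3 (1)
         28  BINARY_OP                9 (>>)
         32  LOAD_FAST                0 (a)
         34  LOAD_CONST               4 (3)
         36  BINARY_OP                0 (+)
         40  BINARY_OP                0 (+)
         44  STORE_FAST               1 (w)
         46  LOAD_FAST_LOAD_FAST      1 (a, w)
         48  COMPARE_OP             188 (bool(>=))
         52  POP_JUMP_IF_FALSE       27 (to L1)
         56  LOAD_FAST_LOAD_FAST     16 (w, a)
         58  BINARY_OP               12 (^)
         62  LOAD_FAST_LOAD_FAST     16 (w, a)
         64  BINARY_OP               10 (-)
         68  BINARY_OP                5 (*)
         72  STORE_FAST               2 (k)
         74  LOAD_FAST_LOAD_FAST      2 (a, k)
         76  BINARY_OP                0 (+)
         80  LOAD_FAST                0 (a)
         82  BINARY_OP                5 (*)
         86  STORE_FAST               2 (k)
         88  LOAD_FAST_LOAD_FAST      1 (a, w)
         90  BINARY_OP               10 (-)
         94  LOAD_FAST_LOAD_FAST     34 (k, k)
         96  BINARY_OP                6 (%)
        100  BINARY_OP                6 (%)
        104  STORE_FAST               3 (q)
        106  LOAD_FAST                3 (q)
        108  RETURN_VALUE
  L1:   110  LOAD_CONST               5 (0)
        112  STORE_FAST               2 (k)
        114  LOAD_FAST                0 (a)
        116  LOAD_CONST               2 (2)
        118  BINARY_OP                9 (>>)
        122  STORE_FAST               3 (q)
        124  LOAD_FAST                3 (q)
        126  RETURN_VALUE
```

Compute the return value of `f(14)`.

3

LOAD_FAST a → push 14. Stack: [14]
LOAD_CONST → push 10. Stack: [14, 10]
BINARY_OP ^ → 14 ^ 10 = 4. Stack: [4]
LOAD_FAST a → push 14. Stack: [4, 14]
LOAD_CONST → push 2. Stack: [4, 14, 2]
BINARY_OP >> → 14 >> 2 = 3. Stack: [4, 3]
BINARY_OP % → 4 % 3 = 1. Stack: [1]
STORE_FAST w → w=1. Stack: []
LOAD_FAST a → push 14. Stack: [14]
LOAD_CONST → push 1. Stack: [14, 1]
BINARY_OP >> → 14 >> 1 = 7. Stack: [7]
LOAD_FAST a → push 14. Stack: [7, 14]
LOAD_CONST → push 3. Stack: [7, 14, 3]
BINARY_OP + → 14 + 3 = 17. Stack: [7, 17]
BINARY_OP + → 7 + 17 = 24. Stack: [24]
STORE_FAST w → w=24. Stack: []
LOAD_FAST_LOAD_FAST a,w → push 14,24. Stack: [14, 24]
COMPARE_OP bool(>=) → 14 vs 24 = False. Stack: [False]
POP_JUMP_IF_FALSE → pop False; jump. Stack: []
LOAD_CONST → push 0. Stack: [0]
STORE_FAST k → k=0. Stack: []
LOAD_FAST a → push 14. Stack: [14]
LOAD_CONST → push 2. Stack: [14, 2]
BINARY_OP >> → 14 >> 2 = 3. Stack: [3]
STORE_FAST q → q=3. Stack: []
LOAD_FAST q → push 3. Stack: [3]
RETURN_VALUE → return 3.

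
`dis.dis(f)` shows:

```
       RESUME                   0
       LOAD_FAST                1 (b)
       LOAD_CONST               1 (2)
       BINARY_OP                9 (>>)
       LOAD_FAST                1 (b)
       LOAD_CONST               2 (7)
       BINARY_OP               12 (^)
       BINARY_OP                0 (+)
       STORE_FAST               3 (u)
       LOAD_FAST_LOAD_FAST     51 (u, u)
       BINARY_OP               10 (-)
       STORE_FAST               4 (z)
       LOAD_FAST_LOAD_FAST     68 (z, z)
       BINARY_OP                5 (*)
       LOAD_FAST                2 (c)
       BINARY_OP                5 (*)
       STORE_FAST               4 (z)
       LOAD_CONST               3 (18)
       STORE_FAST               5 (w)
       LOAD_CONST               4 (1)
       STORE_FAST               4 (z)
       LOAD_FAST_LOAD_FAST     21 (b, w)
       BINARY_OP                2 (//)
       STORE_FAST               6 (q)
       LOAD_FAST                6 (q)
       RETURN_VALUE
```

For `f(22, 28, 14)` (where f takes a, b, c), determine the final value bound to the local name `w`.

LOAD_FAST b → push 28. Stack: [28]
LOAD_CONST → push 2. Stack: [28, 2]
BINARY_OP >> → 28 >> 2 = 7. Stack: [7]
LOAD_FAST b → push 28. Stack: [7, 28]
LOAD_CONST → push 7. Stack: [7, 28, 7]
BINARY_OP ^ → 28 ^ 7 = 27. Stack: [7, 27]
BINARY_OP + → 7 + 27 = 34. Stack: [34]
STORE_FAST u → u=34. Stack: []
LOAD_FAST_LOAD_FAST u,u → push 34,34. Stack: [34, 34]
BINARY_OP - → 34 - 34 = 0. Stack: [0]
STORE_FAST z → z=0. Stack: []
LOAD_FAST_LOAD_FAST z,z → push 0,0. Stack: [0, 0]
BINARY_OP * → 0 * 0 = 0. Stack: [0]
LOAD_FAST c → push 14. Stack: [0, 14]
BINARY_OP * → 0 * 14 = 0. Stack: [0]
STORE_FAST z → z=0. Stack: []
LOAD_CONST → push 18. Stack: [18]
STORE_FAST w → w=18. Stack: []
LOAD_CONST → push 1. Stack: [1]
STORE_FAST z → z=1. Stack: []
LOAD_FAST_LOAD_FAST b,w → push 28,18. Stack: [28, 18]
BINARY_OP // → 28 // 18 = 1. Stack: [1]
STORE_FAST q → q=1. Stack: []
LOAD_FAST q → push 1. Stack: [1]
RETURN_VALUE → return 1.

18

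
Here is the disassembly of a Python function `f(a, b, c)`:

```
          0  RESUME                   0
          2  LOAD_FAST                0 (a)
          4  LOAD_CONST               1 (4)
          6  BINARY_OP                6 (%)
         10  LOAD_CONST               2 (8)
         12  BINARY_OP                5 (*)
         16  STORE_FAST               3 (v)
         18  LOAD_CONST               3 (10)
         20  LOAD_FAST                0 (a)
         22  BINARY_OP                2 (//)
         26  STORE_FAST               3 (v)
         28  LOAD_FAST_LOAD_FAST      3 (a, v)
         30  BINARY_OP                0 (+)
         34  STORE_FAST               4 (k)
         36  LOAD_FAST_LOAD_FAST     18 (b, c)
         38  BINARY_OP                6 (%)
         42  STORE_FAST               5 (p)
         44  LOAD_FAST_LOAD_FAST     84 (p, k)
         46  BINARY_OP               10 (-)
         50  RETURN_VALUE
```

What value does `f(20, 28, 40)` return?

LOAD_FAST a → push 20. Stack: [20]
LOAD_CONST → push 4. Stack: [20, 4]
BINARY_OP % → 20 % 4 = 0. Stack: [0]
LOAD_CONST → push 8. Stack: [0, 8]
BINARY_OP * → 0 * 8 = 0. Stack: [0]
STORE_FAST v → v=0. Stack: []
LOAD_CONST → push 10. Stack: [10]
LOAD_FAST a → push 20. Stack: [10, 20]
BINARY_OP // → 10 // 20 = 0. Stack: [0]
STORE_FAST v → v=0. Stack: []
LOAD_FAST_LOAD_FAST a,v → push 20,0. Stack: [20, 0]
BINARY_OP + → 20 + 0 = 20. Stack: [20]
STORE_FAST k → k=20. Stack: []
LOAD_FAST_LOAD_FAST b,c → push 28,40. Stack: [28, 40]
BINARY_OP % → 28 % 40 = 28. Stack: [28]
STORE_FAST p → p=28. Stack: []
LOAD_FAST_LOAD_FAST p,k → push 28,20. Stack: [28, 20]
BINARY_OP - → 28 - 20 = 8. Stack: [8]
RETURN_VALUE → return 8.

8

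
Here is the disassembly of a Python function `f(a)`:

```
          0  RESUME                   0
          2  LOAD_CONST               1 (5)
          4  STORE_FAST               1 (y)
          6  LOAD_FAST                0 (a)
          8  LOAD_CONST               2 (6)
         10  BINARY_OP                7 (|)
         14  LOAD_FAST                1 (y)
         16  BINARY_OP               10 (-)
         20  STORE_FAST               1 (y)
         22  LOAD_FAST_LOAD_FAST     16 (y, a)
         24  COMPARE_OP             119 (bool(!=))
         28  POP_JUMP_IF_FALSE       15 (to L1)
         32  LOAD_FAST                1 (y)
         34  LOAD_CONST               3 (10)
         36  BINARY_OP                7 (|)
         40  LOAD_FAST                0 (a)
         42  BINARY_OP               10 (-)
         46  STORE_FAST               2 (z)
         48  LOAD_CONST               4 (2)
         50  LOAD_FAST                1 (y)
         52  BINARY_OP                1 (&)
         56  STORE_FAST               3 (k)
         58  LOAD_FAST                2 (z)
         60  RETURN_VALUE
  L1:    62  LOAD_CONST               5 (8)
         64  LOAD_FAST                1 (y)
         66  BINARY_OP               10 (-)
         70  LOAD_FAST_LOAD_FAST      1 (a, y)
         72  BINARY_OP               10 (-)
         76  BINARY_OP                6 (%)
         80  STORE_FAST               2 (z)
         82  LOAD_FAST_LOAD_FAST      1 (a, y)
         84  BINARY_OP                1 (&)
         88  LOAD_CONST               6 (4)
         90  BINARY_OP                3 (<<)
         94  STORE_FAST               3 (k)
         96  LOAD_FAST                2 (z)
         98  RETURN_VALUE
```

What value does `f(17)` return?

9

LOAD_CONST → push 5. Stack: [5]
STORE_FAST y → y=5. Stack: []
LOAD_FAST a → push 17. Stack: [17]
LOAD_CONST → push 6. Stack: [17, 6]
BINARY_OP | → 17 | 6 = 23. Stack: [23]
LOAD_FAST y → push 5. Stack: [23, 5]
BINARY_OP - → 23 - 5 = 18. Stack: [18]
STORE_FAST y → y=18. Stack: []
LOAD_FAST_LOAD_FAST y,a → push 18,17. Stack: [18, 17]
COMPARE_OP bool(!=) → 18 vs 17 = True. Stack: [True]
POP_JUMP_IF_FALSE → pop True; no jump. Stack: []
LOAD_FAST y → push 18. Stack: [18]
LOAD_CONST → push 10. Stack: [18, 10]
BINARY_OP | → 18 | 10 = 26. Stack: [26]
LOAD_FAST a → push 17. Stack: [26, 17]
BINARY_OP - → 26 - 17 = 9. Stack: [9]
STORE_FAST z → z=9. Stack: []
LOAD_CONST → push 2. Stack: [2]
LOAD_FAST y → push 18. Stack: [2, 18]
BINARY_OP & → 2 & 18 = 2. Stack: [2]
STORE_FAST k → k=2. Stack: []
LOAD_FAST z → push 9. Stack: [9]
RETURN_VALUE → return 9.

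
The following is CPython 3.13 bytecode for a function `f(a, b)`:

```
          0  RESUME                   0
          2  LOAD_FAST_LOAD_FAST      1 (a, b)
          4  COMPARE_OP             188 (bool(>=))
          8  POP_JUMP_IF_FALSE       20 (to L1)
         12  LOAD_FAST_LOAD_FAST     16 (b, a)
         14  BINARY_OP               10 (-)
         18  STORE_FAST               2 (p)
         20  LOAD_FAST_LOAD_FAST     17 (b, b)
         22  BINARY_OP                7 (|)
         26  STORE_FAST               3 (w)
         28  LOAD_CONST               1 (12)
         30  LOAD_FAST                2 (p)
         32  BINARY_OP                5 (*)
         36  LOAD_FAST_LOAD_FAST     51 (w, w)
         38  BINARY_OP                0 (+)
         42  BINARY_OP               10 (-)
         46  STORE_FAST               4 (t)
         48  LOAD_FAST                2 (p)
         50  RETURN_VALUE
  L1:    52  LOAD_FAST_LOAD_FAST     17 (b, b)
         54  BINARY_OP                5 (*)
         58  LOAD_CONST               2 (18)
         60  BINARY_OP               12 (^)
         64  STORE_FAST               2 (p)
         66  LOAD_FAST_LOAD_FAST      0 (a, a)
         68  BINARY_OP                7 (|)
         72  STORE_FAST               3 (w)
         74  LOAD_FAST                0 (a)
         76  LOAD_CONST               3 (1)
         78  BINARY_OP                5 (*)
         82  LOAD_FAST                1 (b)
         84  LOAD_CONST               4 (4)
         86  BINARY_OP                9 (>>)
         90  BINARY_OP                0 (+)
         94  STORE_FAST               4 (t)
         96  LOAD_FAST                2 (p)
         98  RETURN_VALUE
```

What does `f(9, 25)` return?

611

LOAD_FAST_LOAD_FAST a,b → push 9,25. Stack: [9, 25]
COMPARE_OP bool(>=) → 9 vs 25 = False. Stack: [False]
POP_JUMP_IF_FALSE → pop False; jump. Stack: []
LOAD_FAST_LOAD_FAST b,b → push 25,25. Stack: [25, 25]
BINARY_OP * → 25 * 25 = 625. Stack: [625]
LOAD_CONST → push 18. Stack: [625, 18]
BINARY_OP ^ → 625 ^ 18 = 611. Stack: [611]
STORE_FAST p → p=611. Stack: []
LOAD_FAST_LOAD_FAST a,a → push 9,9. Stack: [9, 9]
BINARY_OP | → 9 | 9 = 9. Stack: [9]
STORE_FAST w → w=9. Stack: []
LOAD_FAST a → push 9. Stack: [9]
LOAD_CONST → push 1. Stack: [9, 1]
BINARY_OP * → 9 * 1 = 9. Stack: [9]
LOAD_FAST b → push 25. Stack: [9, 25]
LOAD_CONST → push 4. Stack: [9, 25, 4]
BINARY_OP >> → 25 >> 4 = 1. Stack: [9, 1]
BINARY_OP + → 9 + 1 = 10. Stack: [10]
STORE_FAST t → t=10. Stack: []
LOAD_FAST p → push 611. Stack: [611]
RETURN_VALUE → return 611.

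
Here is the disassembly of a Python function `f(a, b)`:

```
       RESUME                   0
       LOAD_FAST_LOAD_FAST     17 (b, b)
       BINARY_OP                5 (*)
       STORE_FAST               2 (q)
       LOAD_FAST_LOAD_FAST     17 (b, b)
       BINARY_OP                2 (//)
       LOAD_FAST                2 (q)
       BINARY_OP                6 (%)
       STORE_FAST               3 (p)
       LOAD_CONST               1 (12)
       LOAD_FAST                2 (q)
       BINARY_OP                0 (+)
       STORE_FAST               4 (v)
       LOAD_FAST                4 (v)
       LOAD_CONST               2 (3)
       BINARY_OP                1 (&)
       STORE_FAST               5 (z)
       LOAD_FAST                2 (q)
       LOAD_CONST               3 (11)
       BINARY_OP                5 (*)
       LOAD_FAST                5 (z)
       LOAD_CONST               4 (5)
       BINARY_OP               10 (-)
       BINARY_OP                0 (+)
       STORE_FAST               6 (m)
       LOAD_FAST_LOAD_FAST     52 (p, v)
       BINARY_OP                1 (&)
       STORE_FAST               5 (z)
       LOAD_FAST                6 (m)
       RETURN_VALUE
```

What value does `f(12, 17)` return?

LOAD_FAST_LOAD_FAST b,b → push 17,17. Stack: [17, 17]
BINARY_OP * → 17 * 17 = 289. Stack: [289]
STORE_FAST q → q=289. Stack: []
LOAD_FAST_LOAD_FAST b,b → push 17,17. Stack: [17, 17]
BINARY_OP // → 17 // 17 = 1. Stack: [1]
LOAD_FAST q → push 289. Stack: [1, 289]
BINARY_OP % → 1 % 289 = 1. Stack: [1]
STORE_FAST p → p=1. Stack: []
LOAD_CONST → push 12. Stack: [12]
LOAD_FAST q → push 289. Stack: [12, 289]
BINARY_OP + → 12 + 289 = 301. Stack: [301]
STORE_FAST v → v=301. Stack: []
LOAD_FAST v → push 301. Stack: [301]
LOAD_CONST → push 3. Stack: [301, 3]
BINARY_OP & → 301 & 3 = 1. Stack: [1]
STORE_FAST z → z=1. Stack: []
LOAD_FAST q → push 289. Stack: [289]
LOAD_CONST → push 11. Stack: [289, 11]
BINARY_OP * → 289 * 11 = 3179. Stack: [3179]
LOAD_FAST z → push 1. Stack: [3179, 1]
LOAD_CONST → push 5. Stack: [3179, 1, 5]
BINARY_OP - → 1 - 5 = -4. Stack: [3179, -4]
BINARY_OP + → 3179 + -4 = 3175. Stack: [3175]
STORE_FAST m → m=3175. Stack: []
LOAD_FAST_LOAD_FAST p,v → push 1,301. Stack: [1, 301]
BINARY_OP & → 1 & 301 = 1. Stack: [1]
STORE_FAST z → z=1. Stack: []
LOAD_FAST m → push 3175. Stack: [3175]
RETURN_VALUE → return 3175.

3175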